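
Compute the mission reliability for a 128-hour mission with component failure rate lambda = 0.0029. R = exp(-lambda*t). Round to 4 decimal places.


lambda = 0.0029
mission_time = 128
lambda * t = 0.0029 * 128 = 0.3712
R = exp(-0.3712)
R = 0.6899

0.6899


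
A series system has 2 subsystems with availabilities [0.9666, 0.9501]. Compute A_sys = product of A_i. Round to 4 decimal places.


Subsystems: [0.9666, 0.9501]
After subsystem 1 (A=0.9666): product = 0.9666
After subsystem 2 (A=0.9501): product = 0.9184
A_sys = 0.9184

0.9184


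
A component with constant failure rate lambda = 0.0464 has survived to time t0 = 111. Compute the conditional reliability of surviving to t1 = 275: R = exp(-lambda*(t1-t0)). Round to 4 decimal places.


lambda = 0.0464
t0 = 111, t1 = 275
t1 - t0 = 164
lambda * (t1-t0) = 0.0464 * 164 = 7.6096
R = exp(-7.6096)
R = 0.0005

0.0005


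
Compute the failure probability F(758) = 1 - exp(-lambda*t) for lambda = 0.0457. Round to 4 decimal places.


lambda = 0.0457, t = 758
lambda * t = 34.6406
exp(-34.6406) = 0.0
F(t) = 1 - 0.0
F(t) = 1.0

1.0


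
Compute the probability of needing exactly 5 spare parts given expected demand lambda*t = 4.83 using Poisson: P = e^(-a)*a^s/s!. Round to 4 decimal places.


a = 4.83, s = 5
e^(-a) = e^(-4.83) = 0.008
a^s = 4.83^5 = 2628.6675
s! = 120
P = 0.008 * 2628.6675 / 120
P = 0.1749

0.1749


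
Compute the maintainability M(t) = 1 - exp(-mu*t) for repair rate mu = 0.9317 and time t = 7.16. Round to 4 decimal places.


mu = 0.9317, t = 7.16
mu * t = 0.9317 * 7.16 = 6.671
exp(-6.671) = 0.0013
M(t) = 1 - 0.0013
M(t) = 0.9987

0.9987


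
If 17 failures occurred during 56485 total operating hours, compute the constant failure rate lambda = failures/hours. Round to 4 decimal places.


failures = 17
total_hours = 56485
lambda = 17 / 56485
lambda = 0.0003

0.0003


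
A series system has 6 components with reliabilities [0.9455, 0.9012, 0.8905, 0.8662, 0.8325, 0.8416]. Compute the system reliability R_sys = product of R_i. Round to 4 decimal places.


Components: [0.9455, 0.9012, 0.8905, 0.8662, 0.8325, 0.8416]
After component 1 (R=0.9455): product = 0.9455
After component 2 (R=0.9012): product = 0.8521
After component 3 (R=0.8905): product = 0.7588
After component 4 (R=0.8662): product = 0.6573
After component 5 (R=0.8325): product = 0.5472
After component 6 (R=0.8416): product = 0.4605
R_sys = 0.4605

0.4605


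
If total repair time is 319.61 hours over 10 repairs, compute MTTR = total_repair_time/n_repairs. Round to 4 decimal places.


total_repair_time = 319.61
n_repairs = 10
MTTR = 319.61 / 10
MTTR = 31.961

31.961


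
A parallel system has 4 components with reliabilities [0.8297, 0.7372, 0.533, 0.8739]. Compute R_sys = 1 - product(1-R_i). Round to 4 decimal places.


Components: [0.8297, 0.7372, 0.533, 0.8739]
(1 - 0.8297) = 0.1703, running product = 0.1703
(1 - 0.7372) = 0.2628, running product = 0.0448
(1 - 0.533) = 0.467, running product = 0.0209
(1 - 0.8739) = 0.1261, running product = 0.0026
Product of (1-R_i) = 0.0026
R_sys = 1 - 0.0026 = 0.9974

0.9974


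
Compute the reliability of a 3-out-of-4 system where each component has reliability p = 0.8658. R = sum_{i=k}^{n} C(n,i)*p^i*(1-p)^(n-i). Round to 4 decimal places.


k = 3, n = 4, p = 0.8658
i=3: C(4,3)=4 * 0.8658^3 * 0.1342^1 = 0.3484
i=4: C(4,4)=1 * 0.8658^4 * 0.1342^0 = 0.5619
R = sum of terms = 0.9103

0.9103


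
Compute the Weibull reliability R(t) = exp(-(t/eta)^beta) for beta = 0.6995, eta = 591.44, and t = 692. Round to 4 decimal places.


beta = 0.6995, eta = 591.44, t = 692
t/eta = 692 / 591.44 = 1.17
(t/eta)^beta = 1.17^0.6995 = 1.1161
R(t) = exp(-1.1161)
R(t) = 0.3276

0.3276


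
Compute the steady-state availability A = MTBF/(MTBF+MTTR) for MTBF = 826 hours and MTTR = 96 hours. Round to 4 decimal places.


MTBF = 826
MTTR = 96
MTBF + MTTR = 922
A = 826 / 922
A = 0.8959

0.8959


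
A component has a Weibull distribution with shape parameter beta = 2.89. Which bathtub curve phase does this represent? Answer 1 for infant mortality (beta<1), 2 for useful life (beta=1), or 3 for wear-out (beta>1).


beta = 2.89
Compare beta to 1:
beta < 1 => infant mortality (phase 1)
beta = 1 => useful life (phase 2)
beta > 1 => wear-out (phase 3)
Since beta = 2.89, this is wear-out (increasing failure rate)
Phase = 3

3


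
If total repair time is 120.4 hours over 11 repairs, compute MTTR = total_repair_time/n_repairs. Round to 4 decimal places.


total_repair_time = 120.4
n_repairs = 11
MTTR = 120.4 / 11
MTTR = 10.9455

10.9455


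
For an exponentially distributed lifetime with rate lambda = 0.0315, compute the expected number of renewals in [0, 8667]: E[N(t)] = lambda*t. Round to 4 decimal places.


lambda = 0.0315
t = 8667
E[N(t)] = lambda * t
E[N(t)] = 0.0315 * 8667
E[N(t)] = 273.0105

273.0105


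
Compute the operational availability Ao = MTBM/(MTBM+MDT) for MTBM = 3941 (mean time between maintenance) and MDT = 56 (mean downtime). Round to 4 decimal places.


MTBM = 3941
MDT = 56
MTBM + MDT = 3997
Ao = 3941 / 3997
Ao = 0.986

0.986


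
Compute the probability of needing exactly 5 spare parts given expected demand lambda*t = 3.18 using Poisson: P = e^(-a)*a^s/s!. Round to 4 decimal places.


a = 3.18, s = 5
e^(-a) = e^(-3.18) = 0.0416
a^s = 3.18^5 = 325.1888
s! = 120
P = 0.0416 * 325.1888 / 120
P = 0.1127

0.1127


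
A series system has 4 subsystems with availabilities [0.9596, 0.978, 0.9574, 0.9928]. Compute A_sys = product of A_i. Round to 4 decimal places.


Subsystems: [0.9596, 0.978, 0.9574, 0.9928]
After subsystem 1 (A=0.9596): product = 0.9596
After subsystem 2 (A=0.978): product = 0.9385
After subsystem 3 (A=0.9574): product = 0.8985
After subsystem 4 (A=0.9928): product = 0.892
A_sys = 0.892

0.892


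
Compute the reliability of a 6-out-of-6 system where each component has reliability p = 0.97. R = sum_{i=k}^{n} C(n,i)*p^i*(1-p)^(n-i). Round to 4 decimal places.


k = 6, n = 6, p = 0.97
i=6: C(6,6)=1 * 0.97^6 * 0.03^0 = 0.833
R = sum of terms = 0.833

0.833


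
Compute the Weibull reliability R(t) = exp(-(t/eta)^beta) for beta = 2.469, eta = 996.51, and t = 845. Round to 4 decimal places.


beta = 2.469, eta = 996.51, t = 845
t/eta = 845 / 996.51 = 0.848
(t/eta)^beta = 0.848^2.469 = 0.6655
R(t) = exp(-0.6655)
R(t) = 0.514

0.514


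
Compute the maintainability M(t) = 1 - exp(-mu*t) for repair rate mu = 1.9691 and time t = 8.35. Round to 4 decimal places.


mu = 1.9691, t = 8.35
mu * t = 1.9691 * 8.35 = 16.442
exp(-16.442) = 0.0
M(t) = 1 - 0.0
M(t) = 1.0

1.0


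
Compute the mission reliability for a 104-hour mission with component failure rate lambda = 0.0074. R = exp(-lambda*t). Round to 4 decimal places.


lambda = 0.0074
mission_time = 104
lambda * t = 0.0074 * 104 = 0.7696
R = exp(-0.7696)
R = 0.4632

0.4632


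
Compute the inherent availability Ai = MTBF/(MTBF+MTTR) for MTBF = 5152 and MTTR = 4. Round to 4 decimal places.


MTBF = 5152
MTTR = 4
MTBF + MTTR = 5156
Ai = 5152 / 5156
Ai = 0.9992

0.9992


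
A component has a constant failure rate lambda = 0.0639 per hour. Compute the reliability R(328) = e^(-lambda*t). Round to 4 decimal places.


lambda = 0.0639
t = 328
lambda * t = 20.9592
R(t) = e^(-20.9592)
R(t) = 0.0

0.0


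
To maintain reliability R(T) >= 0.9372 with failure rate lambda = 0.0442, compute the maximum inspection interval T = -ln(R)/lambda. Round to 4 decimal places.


R_target = 0.9372
lambda = 0.0442
-ln(0.9372) = 0.0649
T = 0.0649 / 0.0442
T = 1.4674

1.4674


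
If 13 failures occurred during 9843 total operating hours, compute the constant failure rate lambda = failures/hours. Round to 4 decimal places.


failures = 13
total_hours = 9843
lambda = 13 / 9843
lambda = 0.0013

0.0013


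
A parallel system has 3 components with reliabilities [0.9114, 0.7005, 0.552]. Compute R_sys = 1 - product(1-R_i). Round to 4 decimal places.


Components: [0.9114, 0.7005, 0.552]
(1 - 0.9114) = 0.0886, running product = 0.0886
(1 - 0.7005) = 0.2995, running product = 0.0265
(1 - 0.552) = 0.448, running product = 0.0119
Product of (1-R_i) = 0.0119
R_sys = 1 - 0.0119 = 0.9881

0.9881


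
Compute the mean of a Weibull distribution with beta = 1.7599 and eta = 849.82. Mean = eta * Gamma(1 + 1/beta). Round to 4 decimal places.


beta = 1.7599, eta = 849.82
1/beta = 0.5682
1 + 1/beta = 1.5682
Gamma(1.5682) = 0.8903
Mean = 849.82 * 0.8903
Mean = 756.622

756.622


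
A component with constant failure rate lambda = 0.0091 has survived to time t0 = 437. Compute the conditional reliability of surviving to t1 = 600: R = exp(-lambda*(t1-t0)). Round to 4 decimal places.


lambda = 0.0091
t0 = 437, t1 = 600
t1 - t0 = 163
lambda * (t1-t0) = 0.0091 * 163 = 1.4833
R = exp(-1.4833)
R = 0.2269

0.2269


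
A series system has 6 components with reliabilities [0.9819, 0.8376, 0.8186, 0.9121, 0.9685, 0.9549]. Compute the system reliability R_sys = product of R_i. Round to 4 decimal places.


Components: [0.9819, 0.8376, 0.8186, 0.9121, 0.9685, 0.9549]
After component 1 (R=0.9819): product = 0.9819
After component 2 (R=0.8376): product = 0.8224
After component 3 (R=0.8186): product = 0.6732
After component 4 (R=0.9121): product = 0.6141
After component 5 (R=0.9685): product = 0.5947
After component 6 (R=0.9549): product = 0.5679
R_sys = 0.5679

0.5679


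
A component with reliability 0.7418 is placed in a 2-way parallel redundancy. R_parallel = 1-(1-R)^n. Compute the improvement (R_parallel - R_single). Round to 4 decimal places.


R_single = 0.7418, n = 2
1 - R_single = 0.2582
(1 - R_single)^n = 0.2582^2 = 0.0667
R_parallel = 1 - 0.0667 = 0.9333
Improvement = 0.9333 - 0.7418
Improvement = 0.1915

0.1915


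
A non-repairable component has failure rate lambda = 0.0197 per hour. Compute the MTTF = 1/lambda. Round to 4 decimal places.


lambda = 0.0197
MTTF = 1 / 0.0197
MTTF = 50.7614

50.7614


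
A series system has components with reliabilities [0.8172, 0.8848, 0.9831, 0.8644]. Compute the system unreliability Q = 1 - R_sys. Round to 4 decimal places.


Components: [0.8172, 0.8848, 0.9831, 0.8644]
After component 1: product = 0.8172
After component 2: product = 0.7231
After component 3: product = 0.7108
After component 4: product = 0.6144
R_sys = 0.6144
Q = 1 - 0.6144 = 0.3856

0.3856


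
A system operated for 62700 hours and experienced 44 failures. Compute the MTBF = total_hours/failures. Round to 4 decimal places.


total_hours = 62700
failures = 44
MTBF = 62700 / 44
MTBF = 1425.0

1425.0


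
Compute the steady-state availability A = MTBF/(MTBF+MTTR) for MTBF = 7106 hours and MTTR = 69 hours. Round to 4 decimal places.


MTBF = 7106
MTTR = 69
MTBF + MTTR = 7175
A = 7106 / 7175
A = 0.9904

0.9904


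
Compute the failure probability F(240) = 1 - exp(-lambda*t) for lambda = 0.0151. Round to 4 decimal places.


lambda = 0.0151, t = 240
lambda * t = 3.624
exp(-3.624) = 0.0267
F(t) = 1 - 0.0267
F(t) = 0.9733

0.9733


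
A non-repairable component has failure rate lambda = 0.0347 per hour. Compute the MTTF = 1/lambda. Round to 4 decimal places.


lambda = 0.0347
MTTF = 1 / 0.0347
MTTF = 28.8184

28.8184


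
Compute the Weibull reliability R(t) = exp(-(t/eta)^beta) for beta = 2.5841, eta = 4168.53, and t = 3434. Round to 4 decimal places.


beta = 2.5841, eta = 4168.53, t = 3434
t/eta = 3434 / 4168.53 = 0.8238
(t/eta)^beta = 0.8238^2.5841 = 0.606
R(t) = exp(-0.606)
R(t) = 0.5455

0.5455


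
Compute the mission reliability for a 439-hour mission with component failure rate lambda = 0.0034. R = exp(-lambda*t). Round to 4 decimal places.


lambda = 0.0034
mission_time = 439
lambda * t = 0.0034 * 439 = 1.4926
R = exp(-1.4926)
R = 0.2248

0.2248


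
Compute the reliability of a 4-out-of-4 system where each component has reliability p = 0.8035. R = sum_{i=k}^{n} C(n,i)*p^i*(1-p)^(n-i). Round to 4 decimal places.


k = 4, n = 4, p = 0.8035
i=4: C(4,4)=1 * 0.8035^4 * 0.1965^0 = 0.4168
R = sum of terms = 0.4168

0.4168


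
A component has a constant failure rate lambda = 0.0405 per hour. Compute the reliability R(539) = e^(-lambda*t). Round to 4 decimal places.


lambda = 0.0405
t = 539
lambda * t = 21.8295
R(t) = e^(-21.8295)
R(t) = 0.0

0.0


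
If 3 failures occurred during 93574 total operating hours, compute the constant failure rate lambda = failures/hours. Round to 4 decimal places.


failures = 3
total_hours = 93574
lambda = 3 / 93574
lambda = 0.0

0.0


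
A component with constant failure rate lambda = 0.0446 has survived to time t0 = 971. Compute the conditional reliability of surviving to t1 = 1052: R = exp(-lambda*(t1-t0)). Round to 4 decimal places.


lambda = 0.0446
t0 = 971, t1 = 1052
t1 - t0 = 81
lambda * (t1-t0) = 0.0446 * 81 = 3.6126
R = exp(-3.6126)
R = 0.027

0.027


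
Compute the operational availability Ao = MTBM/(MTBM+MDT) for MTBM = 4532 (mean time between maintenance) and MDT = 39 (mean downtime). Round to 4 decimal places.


MTBM = 4532
MDT = 39
MTBM + MDT = 4571
Ao = 4532 / 4571
Ao = 0.9915

0.9915


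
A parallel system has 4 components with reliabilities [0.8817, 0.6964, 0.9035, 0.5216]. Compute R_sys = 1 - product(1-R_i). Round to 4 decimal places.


Components: [0.8817, 0.6964, 0.9035, 0.5216]
(1 - 0.8817) = 0.1183, running product = 0.1183
(1 - 0.6964) = 0.3036, running product = 0.0359
(1 - 0.9035) = 0.0965, running product = 0.0035
(1 - 0.5216) = 0.4784, running product = 0.0017
Product of (1-R_i) = 0.0017
R_sys = 1 - 0.0017 = 0.9983

0.9983


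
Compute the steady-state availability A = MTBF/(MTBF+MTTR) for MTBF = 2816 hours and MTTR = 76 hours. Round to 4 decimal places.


MTBF = 2816
MTTR = 76
MTBF + MTTR = 2892
A = 2816 / 2892
A = 0.9737

0.9737


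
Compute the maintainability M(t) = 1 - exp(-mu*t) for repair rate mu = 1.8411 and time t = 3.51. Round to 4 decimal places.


mu = 1.8411, t = 3.51
mu * t = 1.8411 * 3.51 = 6.4623
exp(-6.4623) = 0.0016
M(t) = 1 - 0.0016
M(t) = 0.9984

0.9984


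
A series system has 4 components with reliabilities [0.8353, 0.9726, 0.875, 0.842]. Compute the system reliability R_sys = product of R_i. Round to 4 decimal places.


Components: [0.8353, 0.9726, 0.875, 0.842]
After component 1 (R=0.8353): product = 0.8353
After component 2 (R=0.9726): product = 0.8124
After component 3 (R=0.875): product = 0.7109
After component 4 (R=0.842): product = 0.5985
R_sys = 0.5985

0.5985


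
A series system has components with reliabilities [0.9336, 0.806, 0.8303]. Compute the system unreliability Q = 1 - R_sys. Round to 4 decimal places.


Components: [0.9336, 0.806, 0.8303]
After component 1: product = 0.9336
After component 2: product = 0.7525
After component 3: product = 0.6248
R_sys = 0.6248
Q = 1 - 0.6248 = 0.3752

0.3752


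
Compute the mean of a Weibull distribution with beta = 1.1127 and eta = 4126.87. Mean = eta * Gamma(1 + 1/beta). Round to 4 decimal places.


beta = 1.1127, eta = 4126.87
1/beta = 0.8987
1 + 1/beta = 1.8987
Gamma(1.8987) = 0.9613
Mean = 4126.87 * 0.9613
Mean = 3967.2684

3967.2684


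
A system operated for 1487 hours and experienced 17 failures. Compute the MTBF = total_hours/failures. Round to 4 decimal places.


total_hours = 1487
failures = 17
MTBF = 1487 / 17
MTBF = 87.4706

87.4706


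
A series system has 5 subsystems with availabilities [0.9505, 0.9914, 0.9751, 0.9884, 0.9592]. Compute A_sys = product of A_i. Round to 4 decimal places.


Subsystems: [0.9505, 0.9914, 0.9751, 0.9884, 0.9592]
After subsystem 1 (A=0.9505): product = 0.9505
After subsystem 2 (A=0.9914): product = 0.9423
After subsystem 3 (A=0.9751): product = 0.9189
After subsystem 4 (A=0.9884): product = 0.9082
After subsystem 5 (A=0.9592): product = 0.8711
A_sys = 0.8711

0.8711


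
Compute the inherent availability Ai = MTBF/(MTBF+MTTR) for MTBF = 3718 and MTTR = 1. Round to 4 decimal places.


MTBF = 3718
MTTR = 1
MTBF + MTTR = 3719
Ai = 3718 / 3719
Ai = 0.9997

0.9997


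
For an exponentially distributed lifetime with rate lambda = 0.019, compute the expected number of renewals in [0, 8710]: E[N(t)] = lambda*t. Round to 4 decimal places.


lambda = 0.019
t = 8710
E[N(t)] = lambda * t
E[N(t)] = 0.019 * 8710
E[N(t)] = 165.49

165.49


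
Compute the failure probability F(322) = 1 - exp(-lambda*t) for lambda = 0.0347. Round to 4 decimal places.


lambda = 0.0347, t = 322
lambda * t = 11.1734
exp(-11.1734) = 0.0
F(t) = 1 - 0.0
F(t) = 1.0

1.0


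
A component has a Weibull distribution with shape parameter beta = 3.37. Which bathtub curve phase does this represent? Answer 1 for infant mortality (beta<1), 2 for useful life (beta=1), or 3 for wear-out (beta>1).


beta = 3.37
Compare beta to 1:
beta < 1 => infant mortality (phase 1)
beta = 1 => useful life (phase 2)
beta > 1 => wear-out (phase 3)
Since beta = 3.37, this is wear-out (increasing failure rate)
Phase = 3

3


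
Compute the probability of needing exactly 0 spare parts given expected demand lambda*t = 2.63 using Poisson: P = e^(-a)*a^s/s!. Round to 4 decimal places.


a = 2.63, s = 0
e^(-a) = e^(-2.63) = 0.0721
a^s = 2.63^0 = 1.0
s! = 1
P = 0.0721 * 1.0 / 1
P = 0.0721

0.0721


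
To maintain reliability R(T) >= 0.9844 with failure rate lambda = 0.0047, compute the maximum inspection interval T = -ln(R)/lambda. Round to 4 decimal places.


R_target = 0.9844
lambda = 0.0047
-ln(0.9844) = 0.0157
T = 0.0157 / 0.0047
T = 3.3453

3.3453


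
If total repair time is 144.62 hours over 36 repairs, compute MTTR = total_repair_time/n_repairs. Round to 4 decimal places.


total_repair_time = 144.62
n_repairs = 36
MTTR = 144.62 / 36
MTTR = 4.0172

4.0172


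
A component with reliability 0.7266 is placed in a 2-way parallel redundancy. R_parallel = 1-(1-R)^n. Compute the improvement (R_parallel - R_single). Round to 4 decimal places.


R_single = 0.7266, n = 2
1 - R_single = 0.2734
(1 - R_single)^n = 0.2734^2 = 0.0747
R_parallel = 1 - 0.0747 = 0.9253
Improvement = 0.9253 - 0.7266
Improvement = 0.1987

0.1987


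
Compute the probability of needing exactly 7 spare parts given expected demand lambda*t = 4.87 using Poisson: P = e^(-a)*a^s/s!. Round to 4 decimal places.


a = 4.87, s = 7
e^(-a) = e^(-4.87) = 0.0077
a^s = 4.87^7 = 64968.4833
s! = 5040
P = 0.0077 * 64968.4833 / 5040
P = 0.0989

0.0989


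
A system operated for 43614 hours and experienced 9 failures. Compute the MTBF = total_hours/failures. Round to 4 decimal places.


total_hours = 43614
failures = 9
MTBF = 43614 / 9
MTBF = 4846.0

4846.0


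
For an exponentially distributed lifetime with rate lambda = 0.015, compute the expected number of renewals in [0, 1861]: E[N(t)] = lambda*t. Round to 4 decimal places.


lambda = 0.015
t = 1861
E[N(t)] = lambda * t
E[N(t)] = 0.015 * 1861
E[N(t)] = 27.915

27.915


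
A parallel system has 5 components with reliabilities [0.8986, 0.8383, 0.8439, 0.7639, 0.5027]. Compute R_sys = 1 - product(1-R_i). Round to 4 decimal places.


Components: [0.8986, 0.8383, 0.8439, 0.7639, 0.5027]
(1 - 0.8986) = 0.1014, running product = 0.1014
(1 - 0.8383) = 0.1617, running product = 0.0164
(1 - 0.8439) = 0.1561, running product = 0.0026
(1 - 0.7639) = 0.2361, running product = 0.0006
(1 - 0.5027) = 0.4973, running product = 0.0003
Product of (1-R_i) = 0.0003
R_sys = 1 - 0.0003 = 0.9997

0.9997


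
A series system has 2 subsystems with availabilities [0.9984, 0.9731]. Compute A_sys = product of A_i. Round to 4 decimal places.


Subsystems: [0.9984, 0.9731]
After subsystem 1 (A=0.9984): product = 0.9984
After subsystem 2 (A=0.9731): product = 0.9715
A_sys = 0.9715

0.9715


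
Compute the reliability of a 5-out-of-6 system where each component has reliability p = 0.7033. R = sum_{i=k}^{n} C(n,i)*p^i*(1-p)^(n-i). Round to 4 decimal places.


k = 5, n = 6, p = 0.7033
i=5: C(6,5)=6 * 0.7033^5 * 0.2967^1 = 0.3063
i=6: C(6,6)=1 * 0.7033^6 * 0.2967^0 = 0.121
R = sum of terms = 0.4273

0.4273


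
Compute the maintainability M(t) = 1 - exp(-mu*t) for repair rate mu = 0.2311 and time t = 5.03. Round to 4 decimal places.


mu = 0.2311, t = 5.03
mu * t = 0.2311 * 5.03 = 1.1624
exp(-1.1624) = 0.3127
M(t) = 1 - 0.3127
M(t) = 0.6873

0.6873


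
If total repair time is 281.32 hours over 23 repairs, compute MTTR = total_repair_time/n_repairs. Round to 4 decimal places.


total_repair_time = 281.32
n_repairs = 23
MTTR = 281.32 / 23
MTTR = 12.2313

12.2313


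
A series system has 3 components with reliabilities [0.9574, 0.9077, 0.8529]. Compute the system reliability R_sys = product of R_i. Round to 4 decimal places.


Components: [0.9574, 0.9077, 0.8529]
After component 1 (R=0.9574): product = 0.9574
After component 2 (R=0.9077): product = 0.869
After component 3 (R=0.8529): product = 0.7412
R_sys = 0.7412

0.7412


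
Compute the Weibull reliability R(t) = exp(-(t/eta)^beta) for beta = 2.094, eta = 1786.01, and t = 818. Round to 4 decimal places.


beta = 2.094, eta = 1786.01, t = 818
t/eta = 818 / 1786.01 = 0.458
(t/eta)^beta = 0.458^2.094 = 0.1949
R(t) = exp(-0.1949)
R(t) = 0.8229

0.8229


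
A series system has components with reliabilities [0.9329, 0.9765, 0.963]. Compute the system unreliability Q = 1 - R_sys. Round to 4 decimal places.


Components: [0.9329, 0.9765, 0.963]
After component 1: product = 0.9329
After component 2: product = 0.911
After component 3: product = 0.8773
R_sys = 0.8773
Q = 1 - 0.8773 = 0.1227

0.1227


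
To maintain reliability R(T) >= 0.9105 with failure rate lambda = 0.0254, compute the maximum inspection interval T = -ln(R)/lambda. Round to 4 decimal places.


R_target = 0.9105
lambda = 0.0254
-ln(0.9105) = 0.0938
T = 0.0938 / 0.0254
T = 3.6914

3.6914


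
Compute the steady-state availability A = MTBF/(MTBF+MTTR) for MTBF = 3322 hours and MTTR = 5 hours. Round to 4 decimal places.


MTBF = 3322
MTTR = 5
MTBF + MTTR = 3327
A = 3322 / 3327
A = 0.9985

0.9985


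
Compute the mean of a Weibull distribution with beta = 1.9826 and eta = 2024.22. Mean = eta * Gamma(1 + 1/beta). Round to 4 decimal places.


beta = 1.9826, eta = 2024.22
1/beta = 0.5044
1 + 1/beta = 1.5044
Gamma(1.5044) = 0.8864
Mean = 2024.22 * 0.8864
Mean = 1794.2217

1794.2217


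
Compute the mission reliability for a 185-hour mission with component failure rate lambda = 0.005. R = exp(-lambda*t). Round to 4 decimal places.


lambda = 0.005
mission_time = 185
lambda * t = 0.005 * 185 = 0.925
R = exp(-0.925)
R = 0.3965

0.3965


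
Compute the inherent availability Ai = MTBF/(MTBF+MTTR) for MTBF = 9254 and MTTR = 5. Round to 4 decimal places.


MTBF = 9254
MTTR = 5
MTBF + MTTR = 9259
Ai = 9254 / 9259
Ai = 0.9995

0.9995


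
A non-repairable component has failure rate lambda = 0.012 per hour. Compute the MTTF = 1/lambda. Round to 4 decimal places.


lambda = 0.012
MTTF = 1 / 0.012
MTTF = 83.3333

83.3333


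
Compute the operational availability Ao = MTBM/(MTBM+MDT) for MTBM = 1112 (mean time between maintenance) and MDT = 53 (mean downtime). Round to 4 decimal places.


MTBM = 1112
MDT = 53
MTBM + MDT = 1165
Ao = 1112 / 1165
Ao = 0.9545

0.9545


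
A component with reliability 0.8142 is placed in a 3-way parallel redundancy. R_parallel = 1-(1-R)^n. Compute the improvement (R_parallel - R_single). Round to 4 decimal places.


R_single = 0.8142, n = 3
1 - R_single = 0.1858
(1 - R_single)^n = 0.1858^3 = 0.0064
R_parallel = 1 - 0.0064 = 0.9936
Improvement = 0.9936 - 0.8142
Improvement = 0.1794

0.1794


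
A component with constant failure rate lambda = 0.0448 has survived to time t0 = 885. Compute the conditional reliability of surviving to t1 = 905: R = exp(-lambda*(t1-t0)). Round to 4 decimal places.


lambda = 0.0448
t0 = 885, t1 = 905
t1 - t0 = 20
lambda * (t1-t0) = 0.0448 * 20 = 0.896
R = exp(-0.896)
R = 0.4082

0.4082


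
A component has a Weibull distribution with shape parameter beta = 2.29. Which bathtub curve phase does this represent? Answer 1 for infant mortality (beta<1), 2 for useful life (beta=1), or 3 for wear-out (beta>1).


beta = 2.29
Compare beta to 1:
beta < 1 => infant mortality (phase 1)
beta = 1 => useful life (phase 2)
beta > 1 => wear-out (phase 3)
Since beta = 2.29, this is wear-out (increasing failure rate)
Phase = 3

3


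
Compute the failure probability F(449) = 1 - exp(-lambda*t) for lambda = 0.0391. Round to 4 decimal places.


lambda = 0.0391, t = 449
lambda * t = 17.5559
exp(-17.5559) = 0.0
F(t) = 1 - 0.0
F(t) = 1.0

1.0


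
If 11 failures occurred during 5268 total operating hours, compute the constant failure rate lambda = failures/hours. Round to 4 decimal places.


failures = 11
total_hours = 5268
lambda = 11 / 5268
lambda = 0.0021

0.0021


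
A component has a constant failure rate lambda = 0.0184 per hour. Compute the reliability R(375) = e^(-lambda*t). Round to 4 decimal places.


lambda = 0.0184
t = 375
lambda * t = 6.9
R(t) = e^(-6.9)
R(t) = 0.001

0.001


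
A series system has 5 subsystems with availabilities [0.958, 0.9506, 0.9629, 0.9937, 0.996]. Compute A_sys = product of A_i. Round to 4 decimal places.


Subsystems: [0.958, 0.9506, 0.9629, 0.9937, 0.996]
After subsystem 1 (A=0.958): product = 0.958
After subsystem 2 (A=0.9506): product = 0.9107
After subsystem 3 (A=0.9629): product = 0.8769
After subsystem 4 (A=0.9937): product = 0.8714
After subsystem 5 (A=0.996): product = 0.8679
A_sys = 0.8679

0.8679


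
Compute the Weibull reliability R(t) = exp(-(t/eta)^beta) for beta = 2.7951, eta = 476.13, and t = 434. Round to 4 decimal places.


beta = 2.7951, eta = 476.13, t = 434
t/eta = 434 / 476.13 = 0.9115
(t/eta)^beta = 0.9115^2.7951 = 0.7719
R(t) = exp(-0.7719)
R(t) = 0.4622

0.4622


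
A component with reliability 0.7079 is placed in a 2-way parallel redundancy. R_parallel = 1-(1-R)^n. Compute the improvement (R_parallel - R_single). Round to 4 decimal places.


R_single = 0.7079, n = 2
1 - R_single = 0.2921
(1 - R_single)^n = 0.2921^2 = 0.0853
R_parallel = 1 - 0.0853 = 0.9147
Improvement = 0.9147 - 0.7079
Improvement = 0.2068

0.2068


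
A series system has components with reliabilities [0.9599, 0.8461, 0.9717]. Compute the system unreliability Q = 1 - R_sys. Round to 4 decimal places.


Components: [0.9599, 0.8461, 0.9717]
After component 1: product = 0.9599
After component 2: product = 0.8122
After component 3: product = 0.7892
R_sys = 0.7892
Q = 1 - 0.7892 = 0.2108

0.2108


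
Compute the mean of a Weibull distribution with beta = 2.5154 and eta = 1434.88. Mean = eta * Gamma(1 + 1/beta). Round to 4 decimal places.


beta = 2.5154, eta = 1434.88
1/beta = 0.3976
1 + 1/beta = 1.3976
Gamma(1.3976) = 0.8874
Mean = 1434.88 * 0.8874
Mean = 1273.3124

1273.3124


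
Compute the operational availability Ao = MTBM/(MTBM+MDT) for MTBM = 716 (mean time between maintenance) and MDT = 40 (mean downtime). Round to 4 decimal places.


MTBM = 716
MDT = 40
MTBM + MDT = 756
Ao = 716 / 756
Ao = 0.9471

0.9471


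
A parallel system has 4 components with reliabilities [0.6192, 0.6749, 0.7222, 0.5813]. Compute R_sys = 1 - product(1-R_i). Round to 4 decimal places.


Components: [0.6192, 0.6749, 0.7222, 0.5813]
(1 - 0.6192) = 0.3808, running product = 0.3808
(1 - 0.6749) = 0.3251, running product = 0.1238
(1 - 0.7222) = 0.2778, running product = 0.0344
(1 - 0.5813) = 0.4187, running product = 0.0144
Product of (1-R_i) = 0.0144
R_sys = 1 - 0.0144 = 0.9856

0.9856


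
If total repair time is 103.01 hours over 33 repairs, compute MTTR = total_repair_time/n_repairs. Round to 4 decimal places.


total_repair_time = 103.01
n_repairs = 33
MTTR = 103.01 / 33
MTTR = 3.1215

3.1215


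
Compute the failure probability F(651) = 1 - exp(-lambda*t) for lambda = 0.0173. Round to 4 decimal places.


lambda = 0.0173, t = 651
lambda * t = 11.2623
exp(-11.2623) = 0.0
F(t) = 1 - 0.0
F(t) = 1.0

1.0


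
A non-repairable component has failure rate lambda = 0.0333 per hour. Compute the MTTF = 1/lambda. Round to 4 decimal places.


lambda = 0.0333
MTTF = 1 / 0.0333
MTTF = 30.03

30.03


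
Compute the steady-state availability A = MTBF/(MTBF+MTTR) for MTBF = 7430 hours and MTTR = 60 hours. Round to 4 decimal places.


MTBF = 7430
MTTR = 60
MTBF + MTTR = 7490
A = 7430 / 7490
A = 0.992

0.992


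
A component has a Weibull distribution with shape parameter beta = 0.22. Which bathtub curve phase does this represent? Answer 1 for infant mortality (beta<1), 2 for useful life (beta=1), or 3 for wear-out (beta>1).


beta = 0.22
Compare beta to 1:
beta < 1 => infant mortality (phase 1)
beta = 1 => useful life (phase 2)
beta > 1 => wear-out (phase 3)
Since beta = 0.22, this is infant mortality (decreasing failure rate)
Phase = 1

1


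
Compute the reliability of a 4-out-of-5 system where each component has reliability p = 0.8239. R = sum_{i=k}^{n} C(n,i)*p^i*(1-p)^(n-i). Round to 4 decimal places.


k = 4, n = 5, p = 0.8239
i=4: C(5,4)=5 * 0.8239^4 * 0.1761^1 = 0.4057
i=5: C(5,5)=1 * 0.8239^5 * 0.1761^0 = 0.3796
R = sum of terms = 0.7854

0.7854


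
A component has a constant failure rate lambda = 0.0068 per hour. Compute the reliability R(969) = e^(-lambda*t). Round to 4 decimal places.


lambda = 0.0068
t = 969
lambda * t = 6.5892
R(t) = e^(-6.5892)
R(t) = 0.0014

0.0014


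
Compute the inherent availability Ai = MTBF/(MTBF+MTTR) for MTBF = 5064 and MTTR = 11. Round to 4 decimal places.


MTBF = 5064
MTTR = 11
MTBF + MTTR = 5075
Ai = 5064 / 5075
Ai = 0.9978

0.9978


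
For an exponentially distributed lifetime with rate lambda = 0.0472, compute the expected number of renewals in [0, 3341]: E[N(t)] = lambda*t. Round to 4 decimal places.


lambda = 0.0472
t = 3341
E[N(t)] = lambda * t
E[N(t)] = 0.0472 * 3341
E[N(t)] = 157.6952

157.6952


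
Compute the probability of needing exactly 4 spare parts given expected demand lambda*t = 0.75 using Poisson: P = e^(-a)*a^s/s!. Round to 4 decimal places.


a = 0.75, s = 4
e^(-a) = e^(-0.75) = 0.4724
a^s = 0.75^4 = 0.3164
s! = 24
P = 0.4724 * 0.3164 / 24
P = 0.0062

0.0062


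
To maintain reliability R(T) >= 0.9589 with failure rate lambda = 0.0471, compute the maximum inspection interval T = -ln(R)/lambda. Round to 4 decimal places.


R_target = 0.9589
lambda = 0.0471
-ln(0.9589) = 0.042
T = 0.042 / 0.0471
T = 0.8911

0.8911


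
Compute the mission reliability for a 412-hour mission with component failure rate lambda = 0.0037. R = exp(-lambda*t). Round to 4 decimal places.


lambda = 0.0037
mission_time = 412
lambda * t = 0.0037 * 412 = 1.5244
R = exp(-1.5244)
R = 0.2178

0.2178


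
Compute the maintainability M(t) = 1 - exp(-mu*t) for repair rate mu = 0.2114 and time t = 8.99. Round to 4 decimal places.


mu = 0.2114, t = 8.99
mu * t = 0.2114 * 8.99 = 1.9005
exp(-1.9005) = 0.1495
M(t) = 1 - 0.1495
M(t) = 0.8505

0.8505


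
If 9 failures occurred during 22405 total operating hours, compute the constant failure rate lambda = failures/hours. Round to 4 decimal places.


failures = 9
total_hours = 22405
lambda = 9 / 22405
lambda = 0.0004

0.0004


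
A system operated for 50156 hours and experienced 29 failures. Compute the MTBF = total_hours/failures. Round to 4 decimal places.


total_hours = 50156
failures = 29
MTBF = 50156 / 29
MTBF = 1729.5172

1729.5172


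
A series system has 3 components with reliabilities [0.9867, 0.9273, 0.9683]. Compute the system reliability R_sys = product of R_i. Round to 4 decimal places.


Components: [0.9867, 0.9273, 0.9683]
After component 1 (R=0.9867): product = 0.9867
After component 2 (R=0.9273): product = 0.915
After component 3 (R=0.9683): product = 0.886
R_sys = 0.886

0.886


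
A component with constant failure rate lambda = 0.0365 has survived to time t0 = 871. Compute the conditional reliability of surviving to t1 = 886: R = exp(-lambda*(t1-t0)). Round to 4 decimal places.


lambda = 0.0365
t0 = 871, t1 = 886
t1 - t0 = 15
lambda * (t1-t0) = 0.0365 * 15 = 0.5475
R = exp(-0.5475)
R = 0.5784

0.5784


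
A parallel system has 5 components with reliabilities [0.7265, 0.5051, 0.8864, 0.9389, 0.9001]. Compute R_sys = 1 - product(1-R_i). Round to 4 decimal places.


Components: [0.7265, 0.5051, 0.8864, 0.9389, 0.9001]
(1 - 0.7265) = 0.2735, running product = 0.2735
(1 - 0.5051) = 0.4949, running product = 0.1354
(1 - 0.8864) = 0.1136, running product = 0.0154
(1 - 0.9389) = 0.0611, running product = 0.0009
(1 - 0.9001) = 0.0999, running product = 0.0001
Product of (1-R_i) = 0.0001
R_sys = 1 - 0.0001 = 0.9999

0.9999


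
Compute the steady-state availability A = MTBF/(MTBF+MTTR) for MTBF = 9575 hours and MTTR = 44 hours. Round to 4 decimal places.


MTBF = 9575
MTTR = 44
MTBF + MTTR = 9619
A = 9575 / 9619
A = 0.9954

0.9954


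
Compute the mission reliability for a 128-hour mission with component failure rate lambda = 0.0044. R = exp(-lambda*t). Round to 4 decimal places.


lambda = 0.0044
mission_time = 128
lambda * t = 0.0044 * 128 = 0.5632
R = exp(-0.5632)
R = 0.5694

0.5694


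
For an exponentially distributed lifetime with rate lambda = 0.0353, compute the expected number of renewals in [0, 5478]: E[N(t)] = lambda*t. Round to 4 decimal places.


lambda = 0.0353
t = 5478
E[N(t)] = lambda * t
E[N(t)] = 0.0353 * 5478
E[N(t)] = 193.3734

193.3734


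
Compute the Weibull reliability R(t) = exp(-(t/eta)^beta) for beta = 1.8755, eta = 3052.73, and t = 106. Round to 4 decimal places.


beta = 1.8755, eta = 3052.73, t = 106
t/eta = 106 / 3052.73 = 0.0347
(t/eta)^beta = 0.0347^1.8755 = 0.0018
R(t) = exp(-0.0018)
R(t) = 0.9982

0.9982


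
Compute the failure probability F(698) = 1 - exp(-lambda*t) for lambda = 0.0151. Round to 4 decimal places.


lambda = 0.0151, t = 698
lambda * t = 10.5398
exp(-10.5398) = 0.0
F(t) = 1 - 0.0
F(t) = 1.0

1.0


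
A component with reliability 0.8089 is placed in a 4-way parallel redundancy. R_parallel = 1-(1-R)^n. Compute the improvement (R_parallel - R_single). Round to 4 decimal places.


R_single = 0.8089, n = 4
1 - R_single = 0.1911
(1 - R_single)^n = 0.1911^4 = 0.0013
R_parallel = 1 - 0.0013 = 0.9987
Improvement = 0.9987 - 0.8089
Improvement = 0.1898

0.1898


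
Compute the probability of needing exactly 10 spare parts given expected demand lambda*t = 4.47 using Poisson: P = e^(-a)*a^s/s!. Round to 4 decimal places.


a = 4.47, s = 10
e^(-a) = e^(-4.47) = 0.0114
a^s = 4.47^10 = 3184749.1569
s! = 3628800
P = 0.0114 * 3184749.1569 / 3628800
P = 0.01

0.01


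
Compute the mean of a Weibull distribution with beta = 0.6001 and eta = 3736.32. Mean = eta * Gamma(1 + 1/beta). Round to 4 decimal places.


beta = 0.6001, eta = 3736.32
1/beta = 1.6664
1 + 1/beta = 2.6664
Gamma(2.6664) = 1.5042
Mean = 3736.32 * 1.5042
Mean = 5620.3552

5620.3552


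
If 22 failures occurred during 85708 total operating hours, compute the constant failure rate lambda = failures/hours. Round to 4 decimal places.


failures = 22
total_hours = 85708
lambda = 22 / 85708
lambda = 0.0003

0.0003


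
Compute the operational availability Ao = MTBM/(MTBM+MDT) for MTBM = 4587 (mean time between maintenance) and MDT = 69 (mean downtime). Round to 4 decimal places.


MTBM = 4587
MDT = 69
MTBM + MDT = 4656
Ao = 4587 / 4656
Ao = 0.9852

0.9852


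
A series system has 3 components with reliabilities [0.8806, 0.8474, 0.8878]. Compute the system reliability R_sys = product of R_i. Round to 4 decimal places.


Components: [0.8806, 0.8474, 0.8878]
After component 1 (R=0.8806): product = 0.8806
After component 2 (R=0.8474): product = 0.7462
After component 3 (R=0.8878): product = 0.6625
R_sys = 0.6625

0.6625


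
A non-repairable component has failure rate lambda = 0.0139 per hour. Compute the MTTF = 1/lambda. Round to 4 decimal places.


lambda = 0.0139
MTTF = 1 / 0.0139
MTTF = 71.9424

71.9424


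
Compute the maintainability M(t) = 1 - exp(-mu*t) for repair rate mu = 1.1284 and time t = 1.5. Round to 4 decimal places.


mu = 1.1284, t = 1.5
mu * t = 1.1284 * 1.5 = 1.6926
exp(-1.6926) = 0.184
M(t) = 1 - 0.184
M(t) = 0.816

0.816


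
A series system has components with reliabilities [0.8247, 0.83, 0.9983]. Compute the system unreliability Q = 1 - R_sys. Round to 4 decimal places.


Components: [0.8247, 0.83, 0.9983]
After component 1: product = 0.8247
After component 2: product = 0.6845
After component 3: product = 0.6833
R_sys = 0.6833
Q = 1 - 0.6833 = 0.3167

0.3167


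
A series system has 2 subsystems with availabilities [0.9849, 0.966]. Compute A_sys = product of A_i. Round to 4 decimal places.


Subsystems: [0.9849, 0.966]
After subsystem 1 (A=0.9849): product = 0.9849
After subsystem 2 (A=0.966): product = 0.9514
A_sys = 0.9514

0.9514


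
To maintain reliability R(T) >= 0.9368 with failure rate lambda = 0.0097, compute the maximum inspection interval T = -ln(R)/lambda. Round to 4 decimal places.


R_target = 0.9368
lambda = 0.0097
-ln(0.9368) = 0.0653
T = 0.0653 / 0.0097
T = 6.7305

6.7305


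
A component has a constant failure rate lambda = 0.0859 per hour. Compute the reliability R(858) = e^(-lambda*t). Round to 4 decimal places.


lambda = 0.0859
t = 858
lambda * t = 73.7022
R(t) = e^(-73.7022)
R(t) = 0.0

0.0


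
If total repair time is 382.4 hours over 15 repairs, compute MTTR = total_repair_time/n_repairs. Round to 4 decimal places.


total_repair_time = 382.4
n_repairs = 15
MTTR = 382.4 / 15
MTTR = 25.4933

25.4933


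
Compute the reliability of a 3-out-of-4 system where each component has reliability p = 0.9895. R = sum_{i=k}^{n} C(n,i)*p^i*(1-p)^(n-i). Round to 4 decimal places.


k = 3, n = 4, p = 0.9895
i=3: C(4,3)=4 * 0.9895^3 * 0.0105^1 = 0.0407
i=4: C(4,4)=1 * 0.9895^4 * 0.0105^0 = 0.9587
R = sum of terms = 0.9993

0.9993


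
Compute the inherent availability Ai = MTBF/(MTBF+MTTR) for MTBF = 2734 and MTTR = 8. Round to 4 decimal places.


MTBF = 2734
MTTR = 8
MTBF + MTTR = 2742
Ai = 2734 / 2742
Ai = 0.9971

0.9971


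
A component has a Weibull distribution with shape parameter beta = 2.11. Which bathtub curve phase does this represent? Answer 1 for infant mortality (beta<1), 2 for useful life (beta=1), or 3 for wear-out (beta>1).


beta = 2.11
Compare beta to 1:
beta < 1 => infant mortality (phase 1)
beta = 1 => useful life (phase 2)
beta > 1 => wear-out (phase 3)
Since beta = 2.11, this is wear-out (increasing failure rate)
Phase = 3

3


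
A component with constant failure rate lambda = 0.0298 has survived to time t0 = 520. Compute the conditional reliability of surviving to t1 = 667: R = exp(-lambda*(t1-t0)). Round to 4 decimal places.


lambda = 0.0298
t0 = 520, t1 = 667
t1 - t0 = 147
lambda * (t1-t0) = 0.0298 * 147 = 4.3806
R = exp(-4.3806)
R = 0.0125

0.0125


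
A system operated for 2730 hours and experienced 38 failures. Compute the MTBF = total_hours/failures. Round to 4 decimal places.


total_hours = 2730
failures = 38
MTBF = 2730 / 38
MTBF = 71.8421

71.8421


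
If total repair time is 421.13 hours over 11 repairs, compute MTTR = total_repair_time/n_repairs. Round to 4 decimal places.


total_repair_time = 421.13
n_repairs = 11
MTTR = 421.13 / 11
MTTR = 38.2845

38.2845


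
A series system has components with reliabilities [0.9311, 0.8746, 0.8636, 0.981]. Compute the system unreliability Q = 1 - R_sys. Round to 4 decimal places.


Components: [0.9311, 0.8746, 0.8636, 0.981]
After component 1: product = 0.9311
After component 2: product = 0.8143
After component 3: product = 0.7033
After component 4: product = 0.6899
R_sys = 0.6899
Q = 1 - 0.6899 = 0.3101

0.3101


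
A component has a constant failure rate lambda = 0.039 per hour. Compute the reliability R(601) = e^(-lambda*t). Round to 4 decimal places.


lambda = 0.039
t = 601
lambda * t = 23.439
R(t) = e^(-23.439)
R(t) = 0.0

0.0


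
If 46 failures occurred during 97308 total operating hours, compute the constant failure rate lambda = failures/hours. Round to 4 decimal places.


failures = 46
total_hours = 97308
lambda = 46 / 97308
lambda = 0.0005

0.0005
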